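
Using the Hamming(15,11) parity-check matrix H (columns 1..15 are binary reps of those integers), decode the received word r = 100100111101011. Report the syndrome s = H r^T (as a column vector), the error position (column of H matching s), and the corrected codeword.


s = (0, 1, 0, 0)^T, error position = 4, corrected codeword c = 100000111101011

Compute s = H r^T mod 2 one row at a time:
  s_1 = 1 + 1 + 1 + 0 + 1 + 0 + 1 + 1 = 6 ≡ 0 (mod 2).
  s_2 = 1 + 0 + 0 + 1 + 1 + 0 + 1 + 1 = 5 ≡ 1 (mod 2).
  s_3 = 0 + 0 + 0 + 1 + 1 + 0 + 1 + 1 = 4 ≡ 0 (mod 2).
  s_4 = 1 + 0 + 0 + 1 + 1 + 0 + 0 + 1 = 4 ≡ 0 (mod 2).
s = (0, 1, 0, 0)^T — this equals column 4 of H (binary 0100), so error is at position 4.
Correct: flip bit 4 of r = 100100111101011 to get c = 100000111101011.


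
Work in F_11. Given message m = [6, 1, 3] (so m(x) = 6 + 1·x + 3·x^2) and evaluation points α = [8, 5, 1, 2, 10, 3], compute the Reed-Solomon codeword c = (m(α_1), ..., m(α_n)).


c = [8, 9, 10, 9, 8, 3]

Message polynomial: m(x) = 6 + 1·x + 3·x^2 (mod 11).
For each evaluation point α_i, compute m(α_i) mod 11:
  α_1 = 8: Horner steps 3 → 3 → 8, so m(8) = 8.
  α_2 = 5: Horner steps 3 → 5 → 9, so m(5) = 9.
  α_3 = 1: Horner steps 3 → 4 → 10, so m(1) = 10.
  α_4 = 2: Horner steps 3 → 7 → 9, so m(2) = 9.
  α_5 = 10: Horner steps 3 → 9 → 8, so m(10) = 8.
  α_6 = 3: Horner steps 3 → 10 → 3, so m(3) = 3.
Codeword c = [8, 9, 10, 9, 8, 3] ∈ F_11^6.


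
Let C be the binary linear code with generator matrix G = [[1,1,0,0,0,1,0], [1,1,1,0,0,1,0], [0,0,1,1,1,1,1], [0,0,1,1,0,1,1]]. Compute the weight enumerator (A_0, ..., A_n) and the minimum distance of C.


Weight distribution: A_0 = 1, A_1 = 2, A_2 = 1, A_3 = 2, A_4 = 5, A_5 = 4, A_6 = 1. Minimum distance d = 1.

Enumerate all 2^4 = 16 messages m ∈ F_2^4.
For each, compute codeword c = mG in F_2^7, then tally its weight.
  m = 0000 → c = 0000000, weight = 0.
  m = 1000 → c = 1100010, weight = 3.
  m = 0100 → c = 1110010, weight = 4.
  m = 1100 → c = 0010000, weight = 1.
  m = 0010 → c = 0011111, weight = 5.
  m = 1010 → c = 1111101, weight = 6.
  m = 0110 → c = 1101101, weight = 5.
  m = 1110 → c = 0001111, weight = 4.
  m = 0001 → c = 0011011, weight = 4.
  m = 1001 → c = 1111001, weight = 5.
  m = 0101 → c = 1101001, weight = 4.
  m = 1101 → c = 0001011, weight = 3.
  m = 0011 → c = 0000100, weight = 1.
  m = 1011 → c = 1100110, weight = 4.
  m = 0111 → c = 1110110, weight = 5.
  m = 1111 → c = 0010100, weight = 2.
Tally weights:
  weight 0: 1 codewords.
  weight 1: 2 codewords.
  weight 2: 1 codewords.
  weight 3: 2 codewords.
  weight 4: 5 codewords.
  weight 5: 4 codewords.
  weight 6: 1 codewords.
Minimum distance d = smallest w > 0 with A_w > 0 = 1.
Sanity: Σ A_w = 16 = 2^4 = 16 ✓.


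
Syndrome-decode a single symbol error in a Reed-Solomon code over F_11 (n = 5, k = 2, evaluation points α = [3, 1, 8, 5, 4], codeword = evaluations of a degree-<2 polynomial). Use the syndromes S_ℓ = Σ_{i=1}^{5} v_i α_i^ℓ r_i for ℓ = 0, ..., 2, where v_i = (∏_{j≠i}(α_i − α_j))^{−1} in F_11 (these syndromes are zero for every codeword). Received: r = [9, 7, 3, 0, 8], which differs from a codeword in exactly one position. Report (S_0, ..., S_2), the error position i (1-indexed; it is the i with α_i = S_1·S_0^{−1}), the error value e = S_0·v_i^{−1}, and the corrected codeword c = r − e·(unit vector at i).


S = (9, 3, 1), error at position 5, error magnitude e = 9, c = [9, 7, 3, 0, 10].

Step 1: column multipliers v_i = (∏_{j≠i}(α_i − α_j))^{−1} mod 11.
  i = 1 (α = 3): (3−1)(3−8)(3−5)(3−4) = 2·(−5)·(−2)·(−1) = −20 ≡ 2, so v_1 = 2^{−1} = 6 (mod 11).
  i = 2 (α = 1): (1−3)(1−8)(1−5)(1−4) = (−2)·(−7)·(−4)·(−3) = 168 ≡ 3, so v_2 = 3^{−1} = 4 (mod 11).
  i = 3 (α = 8): (8−3)(8−1)(8−5)(8−4) = 5·7·3·4 = 420 ≡ 2, so v_3 = 2^{−1} = 6 (mod 11).
  i = 4 (α = 5): (5−3)(5−1)(5−8)(5−4) = 2·4·(−3)·1 = −24 ≡ 9, so v_4 = 9^{−1} = 5 (mod 11).
  i = 5 (α = 4): (4−3)(4−1)(4−8)(4−5) = 1·3·(−4)·(−1) = 12 ≡ 1, so v_5 = 1^{−1} = 1 (mod 11).
  v = [6, 4, 6, 5, 1].
Step 2: syndromes of r = [9, 7, 3, 0, 8] (all sums mod 11).
  S_0 = Σ v_i r_i = 6·9 + 4·7 + 6·3 + 5·0 + 1·8 = 108 ≡ 9.
  S_1 = Σ v_i α_i r_i = 6·3·9 + 4·1·7 + 6·8·3 + 5·5·0 + 1·4·8 = 366 ≡ 3.
  α_i^2 mod 11 = [9, 1, 9, 3, 5].
  S_2 = Σ v_i α_i^2 r_i = 6·9·9 + 4·1·7 + 6·9·3 + 5·3·0 + 1·5·8 = 716 ≡ 1.
  S = (9, 3, 1) ≠ 0, so r is not a codeword (an error is present).
Step 3: locate the error. For a single error e at position i, S_ℓ = v_i·e·α_i^ℓ, so α_err = S_1/S_0.
  S_0^{−1} = 9^{−1} = 5 (mod 11), so α_err = 3·5 = 15 ≡ 4 = α_5. Error position i = 5.
  Consistency check: S_2/S_1 = 1·4 = 4 ≡ 4 = α_err ✓ (single-error assumption holds).
Step 4: error magnitude e = S_0/v_5 = S_0·∏_{j≠5}(α_5 − α_j) = 9·1 = 9 ≡ 9 (mod 11).
Step 5: correct position 5: c_5 = r_5 − e = 8 − 9 ≡ 10 (mod 11). Hence c = [9, 7, 3, 0, 10].
  Check: interpolating c through the α_i gives m(x) = 6 + 1·x (degree < 2) with m(α_i) = c_i for every i, so c is indeed a codeword.


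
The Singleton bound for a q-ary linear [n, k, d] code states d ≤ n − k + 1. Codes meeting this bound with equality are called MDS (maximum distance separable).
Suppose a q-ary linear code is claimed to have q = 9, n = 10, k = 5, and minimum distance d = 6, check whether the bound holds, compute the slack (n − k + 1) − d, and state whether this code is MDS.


Singleton RHS = n − k + 1 = 6, slack = 0, bound satisfied, MDS.

Singleton bound: d ≤ n − k + 1.
Here n = 10, k = 5, so n − k + 1 = 6.
Given d = 6, check d ≤ 6: YES.
Slack = (n − k + 1) − d = 0.
The code is MDS (slack = 0).
Description: the claimed parameters are [10, 5, 6]_9; such a code would be MDS (meets Singleton bound).


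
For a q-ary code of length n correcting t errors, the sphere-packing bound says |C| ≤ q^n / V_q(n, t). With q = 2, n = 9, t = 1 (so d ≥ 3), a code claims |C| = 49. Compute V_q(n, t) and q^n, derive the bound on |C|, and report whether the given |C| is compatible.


V_q(n, t) = 10, q^n = 512, Hamming bound = 51, |C| = 49 ≤ bound (satisfied).

Step 1: Compute V_q(n, t) = Σ_{j=0}^1 C(n, j) (q−1)^j.
  j = 0: C(9,0)·(1)^0 = 1·1 = 1.
  j = 1: C(9,1)·(1)^1 = 9·1 = 9.
  V_q(n, t) = 1 + 9 = 10.
Step 2: q^n = 2^9 = 512.
Step 3: Hamming bound ⌊q^n / V_q(n,t)⌋ = ⌊512/10⌋ = 51.
Step 4: Compare |C| = 49 to 51: satisfied.
The claimed |C| lies below the Hamming bound.


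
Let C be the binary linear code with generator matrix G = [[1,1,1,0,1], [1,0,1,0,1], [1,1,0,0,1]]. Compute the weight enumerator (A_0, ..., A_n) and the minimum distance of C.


Weight distribution: A_0 = 1, A_1 = 2, A_2 = 2, A_3 = 2, A_4 = 1. Minimum distance d = 1.

Enumerate all 2^3 = 8 messages m ∈ F_2^3.
For each, compute codeword c = mG in F_2^5, then tally its weight.
  m = 000 → c = 00000, weight = 0.
  m = 100 → c = 11101, weight = 4.
  m = 010 → c = 10101, weight = 3.
  m = 110 → c = 01000, weight = 1.
  m = 001 → c = 11001, weight = 3.
  m = 101 → c = 00100, weight = 1.
  m = 011 → c = 01100, weight = 2.
  m = 111 → c = 10001, weight = 2.
Tally weights:
  weight 0: 1 codewords.
  weight 1: 2 codewords.
  weight 2: 2 codewords.
  weight 3: 2 codewords.
  weight 4: 1 codewords.
Minimum distance d = smallest w > 0 with A_w > 0 = 1.
Sanity: Σ A_w = 8 = 2^3 = 8 ✓.


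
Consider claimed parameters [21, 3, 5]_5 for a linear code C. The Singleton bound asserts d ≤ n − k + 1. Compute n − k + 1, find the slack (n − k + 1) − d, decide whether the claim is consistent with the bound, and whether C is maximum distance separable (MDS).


Singleton RHS = n − k + 1 = 19, slack = 14, bound satisfied, not MDS.

Singleton bound: d ≤ n − k + 1.
Here n = 21, k = 3, so n − k + 1 = 19.
Given d = 5, check d ≤ 19: YES.
Slack = (n − k + 1) − d = 14.
The code is NOT MDS (slack = 14 > 0).
Description: the claimed parameters are [21, 3, 5]_5; such a code would be non-MDS.


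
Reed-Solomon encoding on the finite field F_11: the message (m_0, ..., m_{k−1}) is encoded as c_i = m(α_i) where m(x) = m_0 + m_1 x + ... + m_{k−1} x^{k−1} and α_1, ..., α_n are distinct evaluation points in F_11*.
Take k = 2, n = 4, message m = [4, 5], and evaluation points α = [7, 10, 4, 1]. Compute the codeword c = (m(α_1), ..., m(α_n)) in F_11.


c = [6, 10, 2, 9]

Message polynomial: m(x) = 4 + 5·x (mod 11).
For each evaluation point α_i, compute m(α_i) mod 11:
  α_1 = 7: Horner steps 5 → 6, so m(7) = 6.
  α_2 = 10: Horner steps 5 → 10, so m(10) = 10.
  α_3 = 4: Horner steps 5 → 2, so m(4) = 2.
  α_4 = 1: Horner steps 5 → 9, so m(1) = 9.
Codeword c = [6, 10, 2, 9] ∈ F_11^4.


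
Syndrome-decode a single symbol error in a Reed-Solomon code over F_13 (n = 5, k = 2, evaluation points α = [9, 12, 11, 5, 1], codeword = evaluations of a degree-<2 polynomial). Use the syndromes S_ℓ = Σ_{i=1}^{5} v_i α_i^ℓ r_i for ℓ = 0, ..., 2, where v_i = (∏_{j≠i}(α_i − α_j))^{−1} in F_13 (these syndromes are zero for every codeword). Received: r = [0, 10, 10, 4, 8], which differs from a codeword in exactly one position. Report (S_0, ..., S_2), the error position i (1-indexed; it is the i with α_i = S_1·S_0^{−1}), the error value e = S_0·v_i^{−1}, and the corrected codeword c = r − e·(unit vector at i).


S = (9, 8, 10), error at position 3, error magnitude e = 12, c = [0, 10, 11, 4, 8].

Step 1: column multipliers v_i = (∏_{j≠i}(α_i − α_j))^{−1} mod 13.
  i = 1 (α = 9): (9−12)(9−11)(9−5)(9−1) = (−3)·(−2)·4·8 = 192 ≡ 10, so v_1 = 10^{−1} = 4 (mod 13).
  i = 2 (α = 12): (12−9)(12−11)(12−5)(12−1) = 3·1·7·11 = 231 ≡ 10, so v_2 = 10^{−1} = 4 (mod 13).
  i = 3 (α = 11): (11−9)(11−12)(11−5)(11−1) = 2·(−1)·6·10 = −120 ≡ 10, so v_3 = 10^{−1} = 4 (mod 13).
  i = 4 (α = 5): (5−9)(5−12)(5−11)(5−1) = (−4)·(−7)·(−6)·4 = −672 ≡ 4, so v_4 = 4^{−1} = 10 (mod 13).
  i = 5 (α = 1): (1−9)(1−12)(1−11)(1−5) = (−8)·(−11)·(−10)·(−4) = 3520 ≡ 10, so v_5 = 10^{−1} = 4 (mod 13).
  v = [4, 4, 4, 10, 4].
Step 2: syndromes of r = [0, 10, 10, 4, 8] (all sums mod 13).
  S_0 = Σ v_i r_i = 4·0 + 4·10 + 4·10 + 10·4 + 4·8 = 152 ≡ 9.
  S_1 = Σ v_i α_i r_i = 4·9·0 + 4·12·10 + 4·11·10 + 10·5·4 + 4·1·8 = 1152 ≡ 8.
  α_i^2 mod 13 = [3, 1, 4, 12, 1].
  S_2 = Σ v_i α_i^2 r_i = 4·3·0 + 4·1·10 + 4·4·10 + 10·12·4 + 4·1·8 = 712 ≡ 10.
  S = (9, 8, 10) ≠ 0, so r is not a codeword (an error is present).
Step 3: locate the error. For a single error e at position i, S_ℓ = v_i·e·α_i^ℓ, so α_err = S_1/S_0.
  S_0^{−1} = 9^{−1} = 3 (mod 13), so α_err = 8·3 = 24 ≡ 11 = α_3. Error position i = 3.
  Consistency check: S_2/S_1 = 10·5 = 50 ≡ 11 = α_err ✓ (single-error assumption holds).
Step 4: error magnitude e = S_0/v_3 = S_0·∏_{j≠3}(α_3 − α_j) = 9·10 = 90 ≡ 12 (mod 13).
Step 5: correct position 3: c_3 = r_3 − e = 10 − 12 ≡ 11 (mod 13). Hence c = [0, 10, 11, 4, 8].
  Check: interpolating c through the α_i gives m(x) = 9 + 12·x (degree < 2) with m(α_i) = c_i for every i, so c is indeed a codeword.


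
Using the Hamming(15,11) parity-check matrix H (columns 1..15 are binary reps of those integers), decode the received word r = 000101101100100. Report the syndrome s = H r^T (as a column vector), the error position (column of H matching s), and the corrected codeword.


s = (1, 0, 1, 1)^T, error position = 11, corrected codeword c = 000101101110100

Compute s = H r^T mod 2 one row at a time:
  s_1 = 0 + 1 + 1 + 0 + 0 + 1 + 0 + 0 = 3 ≡ 1 (mod 2).
  s_2 = 1 + 0 + 1 + 1 + 0 + 1 + 0 + 0 = 4 ≡ 0 (mod 2).
  s_3 = 0 + 0 + 1 + 1 + 1 + 0 + 0 + 0 = 3 ≡ 1 (mod 2).
  s_4 = 0 + 0 + 0 + 1 + 1 + 0 + 1 + 0 = 3 ≡ 1 (mod 2).
s = (1, 0, 1, 1)^T — this equals column 11 of H (binary 1011), so error is at position 11.
Correct: flip bit 11 of r = 000101101100100 to get c = 000101101110100.


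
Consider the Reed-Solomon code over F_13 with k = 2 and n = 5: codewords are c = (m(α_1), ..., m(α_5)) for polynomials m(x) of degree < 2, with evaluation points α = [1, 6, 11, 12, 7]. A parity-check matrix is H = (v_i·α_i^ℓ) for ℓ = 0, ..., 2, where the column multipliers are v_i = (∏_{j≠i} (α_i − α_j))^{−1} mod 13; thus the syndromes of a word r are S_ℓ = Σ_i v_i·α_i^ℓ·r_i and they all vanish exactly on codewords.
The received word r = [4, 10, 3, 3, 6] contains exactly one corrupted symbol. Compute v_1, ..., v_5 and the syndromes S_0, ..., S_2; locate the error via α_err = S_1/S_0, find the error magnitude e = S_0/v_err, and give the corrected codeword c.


S = (6, 7, 6), error at position 4, error magnitude e = 4, c = [4, 10, 3, 12, 6].

Step 1: column multipliers v_i = (∏_{j≠i}(α_i − α_j))^{−1} mod 13.
  i = 1 (α = 1): (1−6)(1−11)(1−12)(1−7) = (−5)·(−10)·(−11)·(−6) = 3300 ≡ 11, so v_1 = 11^{−1} = 6 (mod 13).
  i = 2 (α = 6): (6−1)(6−11)(6−12)(6−7) = 5·(−5)·(−6)·(−1) = −150 ≡ 6, so v_2 = 6^{−1} = 11 (mod 13).
  i = 3 (α = 11): (11−1)(11−6)(11−12)(11−7) = 10·5·(−1)·4 = −200 ≡ 8, so v_3 = 8^{−1} = 5 (mod 13).
  i = 4 (α = 12): (12−1)(12−6)(12−11)(12−7) = 11·6·1·5 = 330 ≡ 5, so v_4 = 5^{−1} = 8 (mod 13).
  i = 5 (α = 7): (7−1)(7−6)(7−11)(7−12) = 6·1·(−4)·(−5) = 120 ≡ 3, so v_5 = 3^{−1} = 9 (mod 13).
  v = [6, 11, 5, 8, 9].
Step 2: syndromes of r = [4, 10, 3, 3, 6] (all sums mod 13).
  S_0 = Σ v_i r_i = 6·4 + 11·10 + 5·3 + 8·3 + 9·6 = 227 ≡ 6.
  S_1 = Σ v_i α_i r_i = 6·1·4 + 11·6·10 + 5·11·3 + 8·12·3 + 9·7·6 = 1515 ≡ 7.
  α_i^2 mod 13 = [1, 10, 4, 1, 10].
  S_2 = Σ v_i α_i^2 r_i = 6·1·4 + 11·10·10 + 5·4·3 + 8·1·3 + 9·10·6 = 1748 ≡ 6.
  S = (6, 7, 6) ≠ 0, so r is not a codeword (an error is present).
Step 3: locate the error. For a single error e at position i, S_ℓ = v_i·e·α_i^ℓ, so α_err = S_1/S_0.
  S_0^{−1} = 6^{−1} = 11 (mod 13), so α_err = 7·11 = 77 ≡ 12 = α_4. Error position i = 4.
  Consistency check: S_2/S_1 = 6·2 = 12 ≡ 12 = α_err ✓ (single-error assumption holds).
Step 4: error magnitude e = S_0/v_4 = S_0·∏_{j≠4}(α_4 − α_j) = 6·5 = 30 ≡ 4 (mod 13).
Step 5: correct position 4: c_4 = r_4 − e = 3 − 4 ≡ 12 (mod 13). Hence c = [4, 10, 3, 12, 6].
  Check: interpolating c through the α_i gives m(x) = 8 + 9·x (degree < 2) with m(α_i) = c_i for every i, so c is indeed a codeword.


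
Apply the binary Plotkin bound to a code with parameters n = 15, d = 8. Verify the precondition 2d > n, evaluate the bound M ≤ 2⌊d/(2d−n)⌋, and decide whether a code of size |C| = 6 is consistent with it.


Plotkin bound M ≤ 16; given |C| = 6 ≤ bound (satisfied).

Check applicability: 2d = 16, n = 15.
2d − n = 1 > 0, so Plotkin applies.
Compute d/(2d−n) = 8/1 ≈ 8.0000.
⌊d/(2d−n)⌋ = 8.
Plotkin bound: M ≤ 2·8 = 16.
Given |C| = 6, check: satisfied.
This |C| is below the Plotkin bound.


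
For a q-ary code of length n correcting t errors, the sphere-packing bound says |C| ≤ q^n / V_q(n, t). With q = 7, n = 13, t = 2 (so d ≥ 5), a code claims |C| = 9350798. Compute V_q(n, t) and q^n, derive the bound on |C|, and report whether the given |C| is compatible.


V_q(n, t) = 2887, q^n = 96889010407, Hamming bound = 33560446, |C| = 9350798 ≤ bound (satisfied).

Step 1: Compute V_q(n, t) = Σ_{j=0}^2 C(n, j) (q−1)^j.
  j = 0: C(13,0)·(6)^0 = 1·1 = 1.
  j = 1: C(13,1)·(6)^1 = 13·6 = 78.
  j = 2: C(13,2)·(6)^2 = 78·36 = 2808.
  V_q(n, t) = 1 + 78 + 2808 = 2887.
Step 2: q^n = 7^13 = 96889010407.
Step 3: Hamming bound ⌊q^n / V_q(n,t)⌋ = ⌊96889010407/2887⌋ = 33560446.
Step 4: Compare |C| = 9350798 to 33560446: satisfied.
The claimed |C| lies below the Hamming bound.


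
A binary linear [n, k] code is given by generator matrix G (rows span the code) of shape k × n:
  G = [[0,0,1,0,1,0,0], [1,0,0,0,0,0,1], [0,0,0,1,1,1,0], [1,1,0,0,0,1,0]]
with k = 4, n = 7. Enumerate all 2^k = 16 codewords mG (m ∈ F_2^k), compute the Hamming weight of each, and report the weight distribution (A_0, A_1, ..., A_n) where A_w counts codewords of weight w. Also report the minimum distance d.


Weight distribution: A_0 = 1, A_2 = 2, A_3 = 4, A_4 = 5, A_5 = 4. Minimum distance d = 2.

Enumerate all 2^4 = 16 messages m ∈ F_2^4.
For each, compute codeword c = mG in F_2^7, then tally its weight.
  m = 0000 → c = 0000000, weight = 0.
  m = 1000 → c = 0010100, weight = 2.
  m = 0100 → c = 1000001, weight = 2.
  m = 1100 → c = 1010101, weight = 4.
  m = 0010 → c = 0001110, weight = 3.
  m = 1010 → c = 0011010, weight = 3.
  m = 0110 → c = 1001111, weight = 5.
  m = 1110 → c = 1011011, weight = 5.
  m = 0001 → c = 1100010, weight = 3.
  m = 1001 → c = 1110110, weight = 5.
  m = 0101 → c = 0100011, weight = 3.
  m = 1101 → c = 0110111, weight = 5.
  m = 0011 → c = 1101100, weight = 4.
  m = 1011 → c = 1111000, weight = 4.
  m = 0111 → c = 0101101, weight = 4.
  m = 1111 → c = 0111001, weight = 4.
Tally weights:
  weight 0: 1 codewords.
  weight 2: 2 codewords.
  weight 3: 4 codewords.
  weight 4: 5 codewords.
  weight 5: 4 codewords.
Minimum distance d = smallest w > 0 with A_w > 0 = 2.
Sanity: Σ A_w = 16 = 2^4 = 16 ✓.


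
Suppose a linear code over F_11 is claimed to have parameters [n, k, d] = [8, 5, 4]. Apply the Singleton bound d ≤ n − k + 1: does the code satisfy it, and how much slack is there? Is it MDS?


Singleton RHS = n − k + 1 = 4, slack = 0, bound satisfied, MDS.

Singleton bound: d ≤ n − k + 1.
Here n = 8, k = 5, so n − k + 1 = 4.
Given d = 4, check d ≤ 4: YES.
Slack = (n − k + 1) − d = 0.
The code is MDS (slack = 0).
Description: the claimed parameters are [8, 5, 4]_11; such a code would be MDS (meets Singleton bound).


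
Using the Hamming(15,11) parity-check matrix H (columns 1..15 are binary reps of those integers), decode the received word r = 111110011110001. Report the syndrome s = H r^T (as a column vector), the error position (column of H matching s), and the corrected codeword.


s = (1, 1, 1, 0)^T, error position = 14, corrected codeword c = 111110011110011

Compute s = H r^T mod 2 one row at a time:
  s_1 = 1 + 1 + 1 + 1 + 0 + 0 + 0 + 1 = 5 ≡ 1 (mod 2).
  s_2 = 1 + 1 + 0 + 0 + 0 + 0 + 0 + 1 = 3 ≡ 1 (mod 2).
  s_3 = 1 + 1 + 0 + 0 + 1 + 1 + 0 + 1 = 5 ≡ 1 (mod 2).
  s_4 = 1 + 1 + 1 + 0 + 1 + 1 + 0 + 1 = 6 ≡ 0 (mod 2).
s = (1, 1, 1, 0)^T — this equals column 14 of H (binary 1110), so error is at position 14.
Correct: flip bit 14 of r = 111110011110001 to get c = 111110011110011.


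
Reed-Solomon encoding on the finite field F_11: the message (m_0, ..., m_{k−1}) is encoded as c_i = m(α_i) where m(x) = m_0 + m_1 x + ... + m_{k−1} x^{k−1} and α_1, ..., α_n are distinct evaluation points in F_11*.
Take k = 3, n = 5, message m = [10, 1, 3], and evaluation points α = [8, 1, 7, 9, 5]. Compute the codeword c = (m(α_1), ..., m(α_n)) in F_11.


c = [1, 3, 10, 9, 2]

Message polynomial: m(x) = 10 + 1·x + 3·x^2 (mod 11).
For each evaluation point α_i, compute m(α_i) mod 11:
  α_1 = 8: Horner steps 3 → 3 → 1, so m(8) = 1.
  α_2 = 1: Horner steps 3 → 4 → 3, so m(1) = 3.
  α_3 = 7: Horner steps 3 → 0 → 10, so m(7) = 10.
  α_4 = 9: Horner steps 3 → 6 → 9, so m(9) = 9.
  α_5 = 5: Horner steps 3 → 5 → 2, so m(5) = 2.
Codeword c = [1, 3, 10, 9, 2] ∈ F_11^5.


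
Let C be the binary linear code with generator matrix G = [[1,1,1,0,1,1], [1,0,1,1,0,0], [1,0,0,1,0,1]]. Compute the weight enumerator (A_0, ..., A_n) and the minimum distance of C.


Weight distribution: A_0 = 1, A_2 = 1, A_3 = 3, A_4 = 2, A_5 = 1. Minimum distance d = 2.

Enumerate all 2^3 = 8 messages m ∈ F_2^3.
For each, compute codeword c = mG in F_2^6, then tally its weight.
  m = 000 → c = 000000, weight = 0.
  m = 100 → c = 111011, weight = 5.
  m = 010 → c = 101100, weight = 3.
  m = 110 → c = 010111, weight = 4.
  m = 001 → c = 100101, weight = 3.
  m = 101 → c = 011110, weight = 4.
  m = 011 → c = 001001, weight = 2.
  m = 111 → c = 110010, weight = 3.
Tally weights:
  weight 0: 1 codewords.
  weight 2: 1 codewords.
  weight 3: 3 codewords.
  weight 4: 2 codewords.
  weight 5: 1 codewords.
Minimum distance d = smallest w > 0 with A_w > 0 = 2.
Sanity: Σ A_w = 8 = 2^3 = 8 ✓.


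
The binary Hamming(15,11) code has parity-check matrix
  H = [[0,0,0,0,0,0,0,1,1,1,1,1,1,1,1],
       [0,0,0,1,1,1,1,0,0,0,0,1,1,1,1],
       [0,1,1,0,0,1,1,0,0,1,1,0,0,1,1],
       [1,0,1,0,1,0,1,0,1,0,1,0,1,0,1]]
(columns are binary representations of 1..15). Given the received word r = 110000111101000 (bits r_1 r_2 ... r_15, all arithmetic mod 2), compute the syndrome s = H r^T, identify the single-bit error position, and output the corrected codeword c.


s = (0, 0, 1, 1)^T, error position = 3, corrected codeword c = 111000111101000

Compute s = H r^T mod 2 one row at a time:
  s_1 = 1 + 1 + 1 + 0 + 1 + 0 + 0 + 0 = 4 ≡ 0 (mod 2).
  s_2 = 0 + 0 + 0 + 1 + 1 + 0 + 0 + 0 = 2 ≡ 0 (mod 2).
  s_3 = 1 + 0 + 0 + 1 + 1 + 0 + 0 + 0 = 3 ≡ 1 (mod 2).
  s_4 = 1 + 0 + 0 + 1 + 1 + 0 + 0 + 0 = 3 ≡ 1 (mod 2).
s = (0, 0, 1, 1)^T — this equals column 3 of H (binary 0011), so error is at position 3.
Correct: flip bit 3 of r = 110000111101000 to get c = 111000111101000.


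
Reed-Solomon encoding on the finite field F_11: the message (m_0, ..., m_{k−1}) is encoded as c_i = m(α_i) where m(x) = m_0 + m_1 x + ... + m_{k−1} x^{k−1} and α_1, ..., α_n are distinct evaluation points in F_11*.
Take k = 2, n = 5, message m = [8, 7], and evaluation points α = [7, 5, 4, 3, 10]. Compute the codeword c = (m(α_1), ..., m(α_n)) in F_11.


c = [2, 10, 3, 7, 1]

Message polynomial: m(x) = 8 + 7·x (mod 11).
For each evaluation point α_i, compute m(α_i) mod 11:
  α_1 = 7: Horner steps 7 → 2, so m(7) = 2.
  α_2 = 5: Horner steps 7 → 10, so m(5) = 10.
  α_3 = 4: Horner steps 7 → 3, so m(4) = 3.
  α_4 = 3: Horner steps 7 → 7, so m(3) = 7.
  α_5 = 10: Horner steps 7 → 1, so m(10) = 1.
Codeword c = [2, 10, 3, 7, 1] ∈ F_11^5.


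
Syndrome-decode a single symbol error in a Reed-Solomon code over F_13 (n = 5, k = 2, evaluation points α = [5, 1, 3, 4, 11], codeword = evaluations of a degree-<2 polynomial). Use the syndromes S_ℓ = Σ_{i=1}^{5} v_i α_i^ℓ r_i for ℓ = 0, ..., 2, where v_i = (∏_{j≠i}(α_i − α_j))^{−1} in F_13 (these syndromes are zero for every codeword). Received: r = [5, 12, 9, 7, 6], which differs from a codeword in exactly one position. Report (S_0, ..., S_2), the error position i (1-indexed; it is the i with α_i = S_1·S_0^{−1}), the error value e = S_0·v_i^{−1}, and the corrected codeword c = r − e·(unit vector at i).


S = (2, 2, 2), error at position 2, error magnitude e = 12, c = [5, 0, 9, 7, 6].

Step 1: column multipliers v_i = (∏_{j≠i}(α_i − α_j))^{−1} mod 13.
  i = 1 (α = 5): (5−1)(5−3)(5−4)(5−11) = 4·2·1·(−6) = −48 ≡ 4, so v_1 = 4^{−1} = 10 (mod 13).
  i = 2 (α = 1): (1−5)(1−3)(1−4)(1−11) = (−4)·(−2)·(−3)·(−10) = 240 ≡ 6, so v_2 = 6^{−1} = 11 (mod 13).
  i = 3 (α = 3): (3−5)(3−1)(3−4)(3−11) = (−2)·2·(−1)·(−8) = −32 ≡ 7, so v_3 = 7^{−1} = 2 (mod 13).
  i = 4 (α = 4): (4−5)(4−1)(4−3)(4−11) = (−1)·3·1·(−7) = 21 ≡ 8, so v_4 = 8^{−1} = 5 (mod 13).
  i = 5 (α = 11): (11−5)(11−1)(11−3)(11−4) = 6·10·8·7 = 3360 ≡ 6, so v_5 = 6^{−1} = 11 (mod 13).
  v = [10, 11, 2, 5, 11].
Step 2: syndromes of r = [5, 12, 9, 7, 6] (all sums mod 13).
  S_0 = Σ v_i r_i = 10·5 + 11·12 + 2·9 + 5·7 + 11·6 = 301 ≡ 2.
  S_1 = Σ v_i α_i r_i = 10·5·5 + 11·1·12 + 2·3·9 + 5·4·7 + 11·11·6 = 1302 ≡ 2.
  α_i^2 mod 13 = [12, 1, 9, 3, 4].
  S_2 = Σ v_i α_i^2 r_i = 10·12·5 + 11·1·12 + 2·9·9 + 5·3·7 + 11·4·6 = 1263 ≡ 2.
  S = (2, 2, 2) ≠ 0, so r is not a codeword (an error is present).
Step 3: locate the error. For a single error e at position i, S_ℓ = v_i·e·α_i^ℓ, so α_err = S_1/S_0.
  S_0^{−1} = 2^{−1} = 7 (mod 13), so α_err = 2·7 = 14 ≡ 1 = α_2. Error position i = 2.
  Consistency check: S_2/S_1 = 2·7 = 14 ≡ 1 = α_err ✓ (single-error assumption holds).
Step 4: error magnitude e = S_0/v_2 = S_0·∏_{j≠2}(α_2 − α_j) = 2·6 = 12 ≡ 12 (mod 13).
Step 5: correct position 2: c_2 = r_2 − e = 12 − 12 ≡ 0 (mod 13). Hence c = [5, 0, 9, 7, 6].
  Check: interpolating c through the α_i gives m(x) = 2 + 11·x (degree < 2) with m(α_i) = c_i for every i, so c is indeed a codeword.


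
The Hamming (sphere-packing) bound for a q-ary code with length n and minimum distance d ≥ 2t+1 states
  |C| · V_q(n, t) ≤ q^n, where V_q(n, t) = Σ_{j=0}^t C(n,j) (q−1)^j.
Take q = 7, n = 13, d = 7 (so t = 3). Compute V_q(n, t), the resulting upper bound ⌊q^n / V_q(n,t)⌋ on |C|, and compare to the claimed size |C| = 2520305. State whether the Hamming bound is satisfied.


V_q(n, t) = 64663, q^n = 96889010407, Hamming bound = 1498368, |C| = 2520305 > bound (violated).

Step 1: Compute V_q(n, t) = Σ_{j=0}^3 C(n, j) (q−1)^j.
  j = 0: C(13,0)·(6)^0 = 1·1 = 1.
  j = 1: C(13,1)·(6)^1 = 13·6 = 78.
  j = 2: C(13,2)·(6)^2 = 78·36 = 2808.
  j = 3: C(13,3)·(6)^3 = 286·216 = 61776.
  V_q(n, t) = 1 + 78 + 2808 + 61776 = 64663.
Step 2: q^n = 7^13 = 96889010407.
Step 3: Hamming bound ⌊q^n / V_q(n,t)⌋ = ⌊96889010407/64663⌋ = 1498368.
Step 4: Compare |C| = 2520305 to 1498368: violated.
The claimed |C| lies above the Hamming bound, so no 7-ary code of length 13 with d ≥ 7 can have 2520305 codewords.


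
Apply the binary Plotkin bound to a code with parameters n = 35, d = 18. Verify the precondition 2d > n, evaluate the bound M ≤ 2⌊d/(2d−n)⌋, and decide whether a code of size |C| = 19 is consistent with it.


Plotkin bound M ≤ 36; given |C| = 19 ≤ bound (satisfied).

Check applicability: 2d = 36, n = 35.
2d − n = 1 > 0, so Plotkin applies.
Compute d/(2d−n) = 18/1 ≈ 18.0000.
⌊d/(2d−n)⌋ = 18.
Plotkin bound: M ≤ 2·18 = 36.
Given |C| = 19, check: satisfied.
This |C| is below the Plotkin bound.


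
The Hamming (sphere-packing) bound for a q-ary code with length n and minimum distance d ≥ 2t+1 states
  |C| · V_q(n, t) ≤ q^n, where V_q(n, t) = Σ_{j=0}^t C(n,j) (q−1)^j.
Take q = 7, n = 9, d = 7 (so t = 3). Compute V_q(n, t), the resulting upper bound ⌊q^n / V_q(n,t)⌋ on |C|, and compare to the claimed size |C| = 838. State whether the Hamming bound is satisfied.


V_q(n, t) = 19495, q^n = 40353607, Hamming bound = 2069, |C| = 838 ≤ bound (satisfied).

Step 1: Compute V_q(n, t) = Σ_{j=0}^3 C(n, j) (q−1)^j.
  j = 0: C(9,0)·(6)^0 = 1·1 = 1.
  j = 1: C(9,1)·(6)^1 = 9·6 = 54.
  j = 2: C(9,2)·(6)^2 = 36·36 = 1296.
  j = 3: C(9,3)·(6)^3 = 84·216 = 18144.
  V_q(n, t) = 1 + 54 + 1296 + 18144 = 19495.
Step 2: q^n = 7^9 = 40353607.
Step 3: Hamming bound ⌊q^n / V_q(n,t)⌋ = ⌊40353607/19495⌋ = 2069.
Step 4: Compare |C| = 838 to 2069: satisfied.
The claimed |C| lies below the Hamming bound.


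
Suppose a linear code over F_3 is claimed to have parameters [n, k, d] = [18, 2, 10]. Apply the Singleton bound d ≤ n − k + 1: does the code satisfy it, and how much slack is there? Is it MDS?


Singleton RHS = n − k + 1 = 17, slack = 7, bound satisfied, not MDS.

Singleton bound: d ≤ n − k + 1.
Here n = 18, k = 2, so n − k + 1 = 17.
Given d = 10, check d ≤ 17: YES.
Slack = (n − k + 1) − d = 7.
The code is NOT MDS (slack = 7 > 0).
Description: the claimed parameters are [18, 2, 10]_3; such a code would be non-MDS.


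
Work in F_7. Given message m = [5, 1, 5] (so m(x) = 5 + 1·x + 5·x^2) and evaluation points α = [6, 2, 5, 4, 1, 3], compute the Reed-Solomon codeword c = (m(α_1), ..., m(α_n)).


c = [2, 6, 2, 5, 4, 4]

Message polynomial: m(x) = 5 + 1·x + 5·x^2 (mod 7).
For each evaluation point α_i, compute m(α_i) mod 7:
  α_1 = 6: Horner steps 5 → 3 → 2, so m(6) = 2.
  α_2 = 2: Horner steps 5 → 4 → 6, so m(2) = 6.
  α_3 = 5: Horner steps 5 → 5 → 2, so m(5) = 2.
  α_4 = 4: Horner steps 5 → 0 → 5, so m(4) = 5.
  α_5 = 1: Horner steps 5 → 6 → 4, so m(1) = 4.
  α_6 = 3: Horner steps 5 → 2 → 4, so m(3) = 4.
Codeword c = [2, 6, 2, 5, 4, 4] ∈ F_7^6.


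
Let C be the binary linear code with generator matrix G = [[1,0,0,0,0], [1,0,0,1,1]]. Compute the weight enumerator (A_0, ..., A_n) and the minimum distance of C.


Weight distribution: A_0 = 1, A_1 = 1, A_2 = 1, A_3 = 1. Minimum distance d = 1.

Enumerate all 2^2 = 4 messages m ∈ F_2^2.
For each, compute codeword c = mG in F_2^5, then tally its weight.
  m = 00 → c = 00000, weight = 0.
  m = 10 → c = 10000, weight = 1.
  m = 01 → c = 10011, weight = 3.
  m = 11 → c = 00011, weight = 2.
Tally weights:
  weight 0: 1 codewords.
  weight 1: 1 codewords.
  weight 2: 1 codewords.
  weight 3: 1 codewords.
Minimum distance d = smallest w > 0 with A_w > 0 = 1.
Sanity: Σ A_w = 4 = 2^2 = 4 ✓.


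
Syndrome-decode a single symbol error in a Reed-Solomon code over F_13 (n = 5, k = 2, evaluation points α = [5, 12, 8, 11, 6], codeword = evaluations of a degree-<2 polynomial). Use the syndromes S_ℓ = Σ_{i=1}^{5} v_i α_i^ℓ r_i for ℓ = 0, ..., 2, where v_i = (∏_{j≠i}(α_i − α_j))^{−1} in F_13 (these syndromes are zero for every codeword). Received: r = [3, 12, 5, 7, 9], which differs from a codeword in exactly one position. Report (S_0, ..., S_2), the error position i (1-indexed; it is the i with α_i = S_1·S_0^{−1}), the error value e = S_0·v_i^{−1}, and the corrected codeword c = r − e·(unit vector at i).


S = (8, 9, 2), error at position 5, error magnitude e = 1, c = [3, 12, 5, 7, 8].

Step 1: column multipliers v_i = (∏_{j≠i}(α_i − α_j))^{−1} mod 13.
  i = 1 (α = 5): (5−12)(5−8)(5−11)(5−6) = (−7)·(−3)·(−6)·(−1) = 126 ≡ 9, so v_1 = 9^{−1} = 3 (mod 13).
  i = 2 (α = 12): (12−5)(12−8)(12−11)(12−6) = 7·4·1·6 = 168 ≡ 12, so v_2 = 12^{−1} = 12 (mod 13).
  i = 3 (α = 8): (8−5)(8−12)(8−11)(8−6) = 3·(−4)·(−3)·2 = 72 ≡ 7, so v_3 = 7^{−1} = 2 (mod 13).
  i = 4 (α = 11): (11−5)(11−12)(11−8)(11−6) = 6·(−1)·3·5 = −90 ≡ 1, so v_4 = 1^{−1} = 1 (mod 13).
  i = 5 (α = 6): (6−5)(6−12)(6−8)(6−11) = 1·(−6)·(−2)·(−5) = −60 ≡ 5, so v_5 = 5^{−1} = 8 (mod 13).
  v = [3, 12, 2, 1, 8].
Step 2: syndromes of r = [3, 12, 5, 7, 9] (all sums mod 13).
  S_0 = Σ v_i r_i = 3·3 + 12·12 + 2·5 + 1·7 + 8·9 = 242 ≡ 8.
  S_1 = Σ v_i α_i r_i = 3·5·3 + 12·12·12 + 2·8·5 + 1·11·7 + 8·6·9 = 2362 ≡ 9.
  α_i^2 mod 13 = [12, 1, 12, 4, 10].
  S_2 = Σ v_i α_i^2 r_i = 3·12·3 + 12·1·12 + 2·12·5 + 1·4·7 + 8·10·9 = 1120 ≡ 2.
  S = (8, 9, 2) ≠ 0, so r is not a codeword (an error is present).
Step 3: locate the error. For a single error e at position i, S_ℓ = v_i·e·α_i^ℓ, so α_err = S_1/S_0.
  S_0^{−1} = 8^{−1} = 5 (mod 13), so α_err = 9·5 = 45 ≡ 6 = α_5. Error position i = 5.
  Consistency check: S_2/S_1 = 2·3 = 6 ≡ 6 = α_err ✓ (single-error assumption holds).
Step 4: error magnitude e = S_0/v_5 = S_0·∏_{j≠5}(α_5 − α_j) = 8·5 = 40 ≡ 1 (mod 13).
Step 5: correct position 5: c_5 = r_5 − e = 9 − 1 ≡ 8 (mod 13). Hence c = [3, 12, 5, 7, 8].
  Check: interpolating c through the α_i gives m(x) = 4 + 5·x (degree < 2) with m(α_i) = c_i for every i, so c is indeed a codeword.


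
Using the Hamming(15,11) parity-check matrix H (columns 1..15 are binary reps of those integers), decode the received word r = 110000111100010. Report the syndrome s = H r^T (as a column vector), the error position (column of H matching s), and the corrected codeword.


s = (0, 0, 0, 1)^T, error position = 1, corrected codeword c = 010000111100010

Compute s = H r^T mod 2 one row at a time:
  s_1 = 1 + 1 + 1 + 0 + 0 + 0 + 1 + 0 = 4 ≡ 0 (mod 2).
  s_2 = 0 + 0 + 0 + 1 + 0 + 0 + 1 + 0 = 2 ≡ 0 (mod 2).
  s_3 = 1 + 0 + 0 + 1 + 1 + 0 + 1 + 0 = 4 ≡ 0 (mod 2).
  s_4 = 1 + 0 + 0 + 1 + 1 + 0 + 0 + 0 = 3 ≡ 1 (mod 2).
s = (0, 0, 0, 1)^T — this equals column 1 of H (binary 0001), so error is at position 1.
Correct: flip bit 1 of r = 110000111100010 to get c = 010000111100010.


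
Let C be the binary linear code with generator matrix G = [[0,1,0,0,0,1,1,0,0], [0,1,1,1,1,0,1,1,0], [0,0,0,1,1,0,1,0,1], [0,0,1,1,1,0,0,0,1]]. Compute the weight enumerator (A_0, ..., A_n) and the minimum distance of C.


Weight distribution: A_0 = 1, A_2 = 1, A_3 = 3, A_4 = 5, A_5 = 4, A_6 = 1, A_7 = 1. Minimum distance d = 2.

Enumerate all 2^4 = 16 messages m ∈ F_2^4.
For each, compute codeword c = mG in F_2^9, then tally its weight.
  m = 0000 → c = 000000000, weight = 0.
  m = 1000 → c = 010001100, weight = 3.
  m = 0100 → c = 011110110, weight = 6.
  m = 1100 → c = 001111010, weight = 5.
  m = 0010 → c = 000110101, weight = 4.
  m = 1010 → c = 010111001, weight = 5.
  m = 0110 → c = 011000011, weight = 4.
  m = 1110 → c = 001001111, weight = 5.
  m = 0001 → c = 001110001, weight = 4.
  m = 1001 → c = 011111101, weight = 7.
  m = 0101 → c = 010000111, weight = 4.
  m = 1101 → c = 000001011, weight = 3.
  m = 0011 → c = 001000100, weight = 2.
  m = 1011 → c = 011001000, weight = 3.
  m = 0111 → c = 010110010, weight = 4.
  m = 1111 → c = 000111110, weight = 5.
Tally weights:
  weight 0: 1 codewords.
  weight 2: 1 codewords.
  weight 3: 3 codewords.
  weight 4: 5 codewords.
  weight 5: 4 codewords.
  weight 6: 1 codewords.
  weight 7: 1 codewords.
Minimum distance d = smallest w > 0 with A_w > 0 = 2.
Sanity: Σ A_w = 16 = 2^4 = 16 ✓.


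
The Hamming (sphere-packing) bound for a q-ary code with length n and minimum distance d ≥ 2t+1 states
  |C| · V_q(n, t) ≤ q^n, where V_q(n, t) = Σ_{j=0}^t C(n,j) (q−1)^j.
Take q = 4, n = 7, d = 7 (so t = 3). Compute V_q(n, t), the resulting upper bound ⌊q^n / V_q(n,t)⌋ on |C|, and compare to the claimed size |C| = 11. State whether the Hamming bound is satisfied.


V_q(n, t) = 1156, q^n = 16384, Hamming bound = 14, |C| = 11 ≤ bound (satisfied).

Step 1: Compute V_q(n, t) = Σ_{j=0}^3 C(n, j) (q−1)^j.
  j = 0: C(7,0)·(3)^0 = 1·1 = 1.
  j = 1: C(7,1)·(3)^1 = 7·3 = 21.
  j = 2: C(7,2)·(3)^2 = 21·9 = 189.
  j = 3: C(7,3)·(3)^3 = 35·27 = 945.
  V_q(n, t) = 1 + 21 + 189 + 945 = 1156.
Step 2: q^n = 4^7 = 16384.
Step 3: Hamming bound ⌊q^n / V_q(n,t)⌋ = ⌊16384/1156⌋ = 14.
Step 4: Compare |C| = 11 to 14: satisfied.
The claimed |C| lies below the Hamming bound.


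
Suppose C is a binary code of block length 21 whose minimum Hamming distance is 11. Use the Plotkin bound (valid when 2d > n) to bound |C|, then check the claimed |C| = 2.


Plotkin bound M ≤ 22; given |C| = 2 ≤ bound (satisfied).

Check applicability: 2d = 22, n = 21.
2d − n = 1 > 0, so Plotkin applies.
Compute d/(2d−n) = 11/1 ≈ 11.0000.
⌊d/(2d−n)⌋ = 11.
Plotkin bound: M ≤ 2·11 = 22.
Given |C| = 2, check: satisfied.
This |C| is below the Plotkin bound.


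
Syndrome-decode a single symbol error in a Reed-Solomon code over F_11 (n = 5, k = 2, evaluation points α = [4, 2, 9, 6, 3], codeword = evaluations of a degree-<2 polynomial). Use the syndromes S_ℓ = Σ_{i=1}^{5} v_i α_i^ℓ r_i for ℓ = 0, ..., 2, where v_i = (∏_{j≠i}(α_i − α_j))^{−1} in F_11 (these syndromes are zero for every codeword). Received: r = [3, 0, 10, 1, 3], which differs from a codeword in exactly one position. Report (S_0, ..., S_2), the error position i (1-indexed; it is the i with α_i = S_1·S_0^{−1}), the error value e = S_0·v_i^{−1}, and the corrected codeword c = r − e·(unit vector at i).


S = (7, 6, 2), error at position 1, error magnitude e = 8, c = [6, 0, 10, 1, 3].

Step 1: column multipliers v_i = (∏_{j≠i}(α_i − α_j))^{−1} mod 11.
  i = 1 (α = 4): (4−2)(4−9)(4−6)(4−3) = 2·(−5)·(−2)·1 = 20 ≡ 9, so v_1 = 9^{−1} = 5 (mod 11).
  i = 2 (α = 2): (2−4)(2−9)(2−6)(2−3) = (−2)·(−7)·(−4)·(−1) = 56 ≡ 1, so v_2 = 1^{−1} = 1 (mod 11).
  i = 3 (α = 9): (9−4)(9−2)(9−6)(9−3) = 5·7·3·6 = 630 ≡ 3, so v_3 = 3^{−1} = 4 (mod 11).
  i = 4 (α = 6): (6−4)(6−2)(6−9)(6−3) = 2·4·(−3)·3 = −72 ≡ 5, so v_4 = 5^{−1} = 9 (mod 11).
  i = 5 (α = 3): (3−4)(3−2)(3−9)(3−6) = (−1)·1·(−6)·(−3) = −18 ≡ 4, so v_5 = 4^{−1} = 3 (mod 11).
  v = [5, 1, 4, 9, 3].
Step 2: syndromes of r = [3, 0, 10, 1, 3] (all sums mod 11).
  S_0 = Σ v_i r_i = 5·3 + 1·0 + 4·10 + 9·1 + 3·3 = 73 ≡ 7.
  S_1 = Σ v_i α_i r_i = 5·4·3 + 1·2·0 + 4·9·10 + 9·6·1 + 3·3·3 = 501 ≡ 6.
  α_i^2 mod 11 = [5, 4, 4, 3, 9].
  S_2 = Σ v_i α_i^2 r_i = 5·5·3 + 1·4·0 + 4·4·10 + 9·3·1 + 3·9·3 = 343 ≡ 2.
  S = (7, 6, 2) ≠ 0, so r is not a codeword (an error is present).
Step 3: locate the error. For a single error e at position i, S_ℓ = v_i·e·α_i^ℓ, so α_err = S_1/S_0.
  S_0^{−1} = 7^{−1} = 8 (mod 11), so α_err = 6·8 = 48 ≡ 4 = α_1. Error position i = 1.
  Consistency check: S_2/S_1 = 2·2 = 4 ≡ 4 = α_err ✓ (single-error assumption holds).
Step 4: error magnitude e = S_0/v_1 = S_0·∏_{j≠1}(α_1 − α_j) = 7·9 = 63 ≡ 8 (mod 11).
Step 5: correct position 1: c_1 = r_1 − e = 3 − 8 ≡ 6 (mod 11). Hence c = [6, 0, 10, 1, 3].
  Check: interpolating c through the α_i gives m(x) = 5 + 3·x (degree < 2) with m(α_i) = c_i for every i, so c is indeed a codeword.


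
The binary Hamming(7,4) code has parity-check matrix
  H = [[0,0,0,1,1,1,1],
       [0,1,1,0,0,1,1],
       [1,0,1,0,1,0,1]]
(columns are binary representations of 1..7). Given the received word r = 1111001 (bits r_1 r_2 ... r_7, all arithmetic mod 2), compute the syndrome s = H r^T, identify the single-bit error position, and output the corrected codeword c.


s = (0, 1, 1)^T, error position = 3, corrected codeword c = 1101001

Compute s = H r^T mod 2 one row at a time:
  s_1 = 1 + 0 + 0 + 1 = 2 ≡ 0 (mod 2).
  s_2 = 1 + 1 + 0 + 1 = 3 ≡ 1 (mod 2).
  s_3 = 1 + 1 + 0 + 1 = 3 ≡ 1 (mod 2).
s = (0, 1, 1)^T — this equals column 3 of H (binary 011), so error is at position 3.
Correct: flip bit 3 of r = 1111001 to get c = 1101001.


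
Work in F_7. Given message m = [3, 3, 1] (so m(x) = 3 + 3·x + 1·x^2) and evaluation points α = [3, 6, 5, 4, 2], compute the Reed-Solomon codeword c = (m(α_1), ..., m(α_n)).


c = [0, 1, 1, 3, 6]

Message polynomial: m(x) = 3 + 3·x + 1·x^2 (mod 7).
For each evaluation point α_i, compute m(α_i) mod 7:
  α_1 = 3: Horner steps 1 → 6 → 0, so m(3) = 0.
  α_2 = 6: Horner steps 1 → 2 → 1, so m(6) = 1.
  α_3 = 5: Horner steps 1 → 1 → 1, so m(5) = 1.
  α_4 = 4: Horner steps 1 → 0 → 3, so m(4) = 3.
  α_5 = 2: Horner steps 1 → 5 → 6, so m(2) = 6.
Codeword c = [0, 1, 1, 3, 6] ∈ F_7^5.


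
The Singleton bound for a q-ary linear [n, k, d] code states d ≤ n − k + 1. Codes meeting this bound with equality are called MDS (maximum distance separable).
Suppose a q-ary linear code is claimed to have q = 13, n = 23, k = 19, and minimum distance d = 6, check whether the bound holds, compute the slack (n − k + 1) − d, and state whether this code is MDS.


Singleton RHS = n − k + 1 = 5, slack = -1, bound violated (no such code; not MDS).

Singleton bound: d ≤ n − k + 1.
Here n = 23, k = 19, so n − k + 1 = 5.
Given d = 6, check d ≤ 5: NO.
Slack = (n − k + 1) − d = -1.
The slack is negative: d = 6 exceeds n − k + 1 = 5 by 1, so the Singleton bound is violated and no linear [23, 19, 6]_13 code can exist. In particular it is not MDS (MDS requires d = n − k + 1 exactly).
Description: the claimed parameters are [23, 19, 6]_13; such a code would be impossible (violates the Singleton bound).


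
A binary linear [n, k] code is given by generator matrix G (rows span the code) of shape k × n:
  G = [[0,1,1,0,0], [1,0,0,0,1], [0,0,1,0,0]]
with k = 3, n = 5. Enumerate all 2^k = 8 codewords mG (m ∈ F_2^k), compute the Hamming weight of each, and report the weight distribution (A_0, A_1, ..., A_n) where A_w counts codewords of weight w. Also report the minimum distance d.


Weight distribution: A_0 = 1, A_1 = 2, A_2 = 2, A_3 = 2, A_4 = 1. Minimum distance d = 1.

Enumerate all 2^3 = 8 messages m ∈ F_2^3.
For each, compute codeword c = mG in F_2^5, then tally its weight.
  m = 000 → c = 00000, weight = 0.
  m = 100 → c = 01100, weight = 2.
  m = 010 → c = 10001, weight = 2.
  m = 110 → c = 11101, weight = 4.
  m = 001 → c = 00100, weight = 1.
  m = 101 → c = 01000, weight = 1.
  m = 011 → c = 10101, weight = 3.
  m = 111 → c = 11001, weight = 3.
Tally weights:
  weight 0: 1 codewords.
  weight 1: 2 codewords.
  weight 2: 2 codewords.
  weight 3: 2 codewords.
  weight 4: 1 codewords.
Minimum distance d = smallest w > 0 with A_w > 0 = 1.
Sanity: Σ A_w = 8 = 2^3 = 8 ✓.
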